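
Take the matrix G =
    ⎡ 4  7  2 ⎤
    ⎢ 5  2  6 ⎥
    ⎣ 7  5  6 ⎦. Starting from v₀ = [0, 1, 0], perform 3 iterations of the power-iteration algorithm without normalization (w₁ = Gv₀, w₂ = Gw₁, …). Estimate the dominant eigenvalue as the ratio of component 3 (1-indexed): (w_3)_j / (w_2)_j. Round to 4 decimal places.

λ ≈ 13.9663

w1 = Gv₀ = (4·0 + 7·1 + 2·0; 5·0 + 2·1 + 6·0; 7·0 + 5·1 + 6·0) = (7, 2, 5)
w2 = Gw1 = (4·7 + 7·2 + 2·5; 5·7 + 2·2 + 6·5; 7·7 + 5·2 + 6·5) = (52, 69, 89)
w3 = Gw2 = (869, 932, 1243)
Ratio at component: 1243 / 89 = 13.9663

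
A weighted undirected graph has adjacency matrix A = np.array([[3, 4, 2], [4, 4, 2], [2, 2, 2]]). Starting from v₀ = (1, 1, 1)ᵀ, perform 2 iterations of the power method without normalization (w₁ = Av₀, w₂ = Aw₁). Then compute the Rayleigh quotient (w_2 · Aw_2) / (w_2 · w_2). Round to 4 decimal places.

8.7179

w1 = Av₀ = (9, 10, 6)
w2 = Aw1 = (79, 88, 50)
Aw2 = (689, 768, 434)
w2·Aw2 = 79·689 + 88·768 + 50·434 = 143715; w2·w2 = 79·79 + 88·88 + 50·50 = 16485
λ ≈ 143715/16485 = 8.7179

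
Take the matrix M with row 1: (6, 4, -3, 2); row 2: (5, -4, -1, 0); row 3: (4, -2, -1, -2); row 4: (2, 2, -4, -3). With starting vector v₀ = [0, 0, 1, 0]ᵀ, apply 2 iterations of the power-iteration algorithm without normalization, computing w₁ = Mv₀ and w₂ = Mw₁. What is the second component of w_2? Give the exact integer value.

w1 = Mv₀ = (6·0 + 4·0 + (-3)·1 + 2·0; 5·0 + (-4)·0 + (-1)·1 + 0·0; 4·0 + (-2)·0 + (-1)·1 + (-2)·0; 2·0 + 2·0 + (-4)·1 + (-3)·0) = (-3, -1, -1, -4)
w2 = Mw1 = (6·(-3) + 4·(-1) + (-3)·(-1) + 2·(-4); 5·(-3) + (-4)·(-1) + (-1)·(-1) + 0·(-4); 4·(-3) + (-2)·(-1) + (-1)·(-1) + (-2)·(-4); 2·(-3) + 2·(-1) + (-4)·(-1) + (-3)·(-4)) = (-27, -10, -1, 8)
The requested component of w2 is -10.

-10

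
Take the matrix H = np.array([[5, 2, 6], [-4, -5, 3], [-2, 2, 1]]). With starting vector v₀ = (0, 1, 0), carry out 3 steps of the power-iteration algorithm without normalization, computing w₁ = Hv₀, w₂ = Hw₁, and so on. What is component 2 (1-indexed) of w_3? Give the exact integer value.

w1 = Hv₀ = (2, -5, 2)
w2 = Hw1 = (12, 23, -12)
w3 = Hw2 = (34, -199, 10)
The requested component of w3 is -199.

-199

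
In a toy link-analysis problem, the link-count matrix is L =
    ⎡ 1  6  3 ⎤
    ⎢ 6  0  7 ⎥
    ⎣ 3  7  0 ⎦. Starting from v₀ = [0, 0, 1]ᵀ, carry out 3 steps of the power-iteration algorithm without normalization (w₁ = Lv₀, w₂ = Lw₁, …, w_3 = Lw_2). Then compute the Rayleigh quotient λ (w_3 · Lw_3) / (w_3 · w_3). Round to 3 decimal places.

w1 = Lv₀ = (3, 7, 0)
w2 = Lw1 = (45, 18, 58)
w3 = Lw2 = (327, 676, 261)
Lw3 = (5166, 3789, 5713)
w3·Lw3 = 327·5166 + 676·3789 + 261·5713 = 5741739; w3·w3 = 327·327 + 676·676 + 261·261 = 632026
λ ≈ 5741739/632026 = 9.085

λ ≈ 9.085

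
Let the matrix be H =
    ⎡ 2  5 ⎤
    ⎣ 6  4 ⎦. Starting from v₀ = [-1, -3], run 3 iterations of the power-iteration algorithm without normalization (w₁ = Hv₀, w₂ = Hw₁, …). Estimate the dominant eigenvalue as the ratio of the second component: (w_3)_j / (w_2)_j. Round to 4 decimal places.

w1 = Hv₀ = (2·(-1) + 5·(-3); 6·(-1) + 4·(-3)) = (-17, -18)
w2 = Hw1 = (2·(-17) + 5·(-18); 6·(-17) + 4·(-18)) = (-124, -174)
w3 = Hw2 = (-1118, -1440)
Ratio at component: -1440 / -174 = 8.2759

λ ≈ 8.2759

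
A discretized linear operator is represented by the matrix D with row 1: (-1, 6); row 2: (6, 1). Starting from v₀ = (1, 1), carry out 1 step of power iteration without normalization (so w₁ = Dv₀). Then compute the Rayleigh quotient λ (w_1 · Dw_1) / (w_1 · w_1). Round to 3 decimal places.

w1 = Dv₀ = (5, 7)
Dw1 = (37, 37)
w1·Dw1 = 5·37 + 7·37 = 444; w1·w1 = 5·5 + 7·7 = 74
λ ≈ 444/74 = 6.000

λ ≈ 6.000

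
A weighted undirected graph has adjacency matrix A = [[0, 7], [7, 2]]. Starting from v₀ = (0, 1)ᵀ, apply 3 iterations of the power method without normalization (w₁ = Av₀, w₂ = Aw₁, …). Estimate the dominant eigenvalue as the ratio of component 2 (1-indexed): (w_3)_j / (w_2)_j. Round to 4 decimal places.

λ ≈ 3.8491

w1 = Av₀ = (0·0 + 7·1; 7·0 + 2·1) = (7, 2)
w2 = Aw1 = (0·7 + 7·2; 7·7 + 2·2) = (14, 53)
w3 = Aw2 = (371, 204)
Ratio at component: 204 / 53 = 3.8491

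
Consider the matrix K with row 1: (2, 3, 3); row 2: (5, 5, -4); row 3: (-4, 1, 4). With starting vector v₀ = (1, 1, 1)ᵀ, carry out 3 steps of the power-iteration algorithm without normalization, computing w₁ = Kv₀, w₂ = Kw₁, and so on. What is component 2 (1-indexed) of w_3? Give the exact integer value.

603

w1 = Kv₀ = (8, 6, 1)
w2 = Kw1 = (37, 66, -22)
w3 = Kw2 = (206, 603, -170)
The requested component of w3 is 603.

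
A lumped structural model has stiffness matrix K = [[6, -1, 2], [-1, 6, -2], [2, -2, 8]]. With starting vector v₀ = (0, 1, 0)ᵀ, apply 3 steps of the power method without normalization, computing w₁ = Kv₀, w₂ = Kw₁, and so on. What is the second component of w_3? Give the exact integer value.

w1 = Kv₀ = (6·0 + (-1)·1 + 2·0; (-1)·0 + 6·1 + (-2)·0; 2·0 + (-2)·1 + 8·0) = (-1, 6, -2)
w2 = Kw1 = (6·(-1) + (-1)·6 + 2·(-2); (-1)·(-1) + 6·6 + (-2)·(-2); 2·(-1) + (-2)·6 + 8·(-2)) = (-16, 41, -30)
w3 = Kw2 = (-197, 322, -354)
The requested component of w3 is 322.

322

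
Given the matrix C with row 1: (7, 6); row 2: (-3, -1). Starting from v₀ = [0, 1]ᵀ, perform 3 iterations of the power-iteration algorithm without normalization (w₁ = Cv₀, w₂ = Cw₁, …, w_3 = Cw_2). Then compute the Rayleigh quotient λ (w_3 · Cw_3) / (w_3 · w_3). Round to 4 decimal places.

w1 = Cv₀ = (7·0 + 6·1; (-3)·0 + (-1)·1) = (6, -1)
w2 = Cw1 = (7·6 + 6·(-1); (-3)·6 + (-1)·(-1)) = (36, -17)
w3 = Cw2 = (150, -91)
Cw3 = (504, -359)
w3·Cw3 = 150·504 + (-91)·(-359) = 108269; w3·w3 = 150·150 + (-91)·(-91) = 30781
λ ≈ 108269/30781 = 3.5174

3.5174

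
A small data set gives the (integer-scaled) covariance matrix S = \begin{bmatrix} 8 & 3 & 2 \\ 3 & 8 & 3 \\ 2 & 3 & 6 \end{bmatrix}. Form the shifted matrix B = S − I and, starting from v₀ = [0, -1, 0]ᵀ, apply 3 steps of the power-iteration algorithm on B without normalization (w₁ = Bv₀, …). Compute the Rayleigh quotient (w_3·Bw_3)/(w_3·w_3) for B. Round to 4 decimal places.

μ ≈ 11.8341

B = S − I has rows (7, 3, 2); (3, 7, 3); (2, 3, 5)
w1 = Bv₀ = (7·0 + 3·(-1) + 2·0; 3·0 + 7·(-1) + 3·0; 2·0 + 3·(-1) + 5·0) = (-3, -7, -3)
w2 = Bw1 = (7·(-3) + 3·(-7) + 2·(-3); 3·(-3) + 7·(-7) + 3·(-3); 2·(-3) + 3·(-7) + 5·(-3)) = (-48, -67, -42)
w3 = Bw2 = (-621, -739, -507)
Bw3 = (-7578, -8557, -5994)
w3·Bw3 = 14068519; w3·w3 = 1188811; μ ≈ 14068519/1188811 = 11.8341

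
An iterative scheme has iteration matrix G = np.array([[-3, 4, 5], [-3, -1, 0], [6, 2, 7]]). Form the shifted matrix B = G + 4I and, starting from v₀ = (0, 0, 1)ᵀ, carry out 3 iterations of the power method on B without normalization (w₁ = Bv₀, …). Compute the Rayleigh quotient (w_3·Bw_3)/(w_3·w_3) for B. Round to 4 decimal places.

13.0425

B = G + 4I has rows (1, 4, 5); (-3, 3, 0); (6, 2, 11)
w1 = Bv₀ = (5, 0, 11)
w2 = Bw1 = (60, -15, 151)
w3 = Bw2 = (755, -225, 1991)
Bw3 = (9810, -2940, 25981)
w3·Bw3 = 59796221; w3·w3 = 4584731; μ ≈ 59796221/4584731 = 13.0425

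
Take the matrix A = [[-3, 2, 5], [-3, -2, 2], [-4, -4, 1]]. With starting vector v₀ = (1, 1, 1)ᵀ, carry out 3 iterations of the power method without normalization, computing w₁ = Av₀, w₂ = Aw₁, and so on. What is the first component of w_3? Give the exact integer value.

64

w1 = Av₀ = ((-3)·1 + 2·1 + 5·1; (-3)·1 + (-2)·1 + 2·1; (-4)·1 + (-4)·1 + 1·1) = (4, -3, -7)
w2 = Aw1 = ((-3)·4 + 2·(-3) + 5·(-7); (-3)·4 + (-2)·(-3) + 2·(-7); (-4)·4 + (-4)·(-3) + 1·(-7)) = (-53, -20, -11)
w3 = Aw2 = (64, 177, 281)
The requested component of w3 is 64.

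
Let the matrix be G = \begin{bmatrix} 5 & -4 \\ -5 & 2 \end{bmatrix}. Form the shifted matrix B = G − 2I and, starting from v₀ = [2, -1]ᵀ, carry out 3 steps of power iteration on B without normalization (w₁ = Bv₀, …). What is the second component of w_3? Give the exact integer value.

-350

B = G − 2I has rows (3, -4); (-5, 0)
w1 = Bv₀ = (10, -10)
w2 = Bw1 = (70, -50)
w3 = Bw2 = (410, -350)
Requested component of w3: -350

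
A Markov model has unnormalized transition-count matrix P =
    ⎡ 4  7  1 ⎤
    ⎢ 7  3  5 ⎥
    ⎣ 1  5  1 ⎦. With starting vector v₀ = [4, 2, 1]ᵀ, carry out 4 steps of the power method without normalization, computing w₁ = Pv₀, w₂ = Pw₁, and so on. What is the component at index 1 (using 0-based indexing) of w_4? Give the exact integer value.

w1 = Pv₀ = (31, 39, 15)
w2 = Pw1 = (412, 409, 241)
w3 = Pw2 = (4752, 5316, 2698)
w4 = Pw3 = (58918, 62702, 34030)
The requested component of w4 is 62702.

62702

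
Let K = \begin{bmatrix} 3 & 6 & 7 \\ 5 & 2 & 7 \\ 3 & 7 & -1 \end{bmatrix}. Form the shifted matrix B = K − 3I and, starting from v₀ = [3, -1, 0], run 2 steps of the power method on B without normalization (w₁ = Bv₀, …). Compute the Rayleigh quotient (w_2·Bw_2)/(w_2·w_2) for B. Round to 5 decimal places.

B = K − 3I has rows (0, 6, 7); (5, -1, 7); (3, 7, -4)
w1 = Bv₀ = (-6, 16, 2)
w2 = Bw1 = (110, -32, 86)
Bw2 = (410, 1184, -238)
w2·Bw2 = -13256; w2·w2 = 20520; μ ≈ -13256/20520 = -0.64600

-0.64600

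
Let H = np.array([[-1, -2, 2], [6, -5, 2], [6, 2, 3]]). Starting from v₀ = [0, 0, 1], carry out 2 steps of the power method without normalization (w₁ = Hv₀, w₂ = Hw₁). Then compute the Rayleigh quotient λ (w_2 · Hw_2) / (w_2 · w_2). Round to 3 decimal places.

w1 = Hv₀ = ((-1)·0 + (-2)·0 + 2·1; 6·0 + (-5)·0 + 2·1; 6·0 + 2·0 + 3·1) = (2, 2, 3)
w2 = Hw1 = ((-1)·2 + (-2)·2 + 2·3; 6·2 + (-5)·2 + 2·3; 6·2 + 2·2 + 3·3) = (0, 8, 25)
Hw2 = (34, 10, 91)
w2·Hw2 = 0·34 + 8·10 + 25·91 = 2355; w2·w2 = 0·0 + 8·8 + 25·25 = 689
λ ≈ 2355/689 = 3.418

λ ≈ 3.418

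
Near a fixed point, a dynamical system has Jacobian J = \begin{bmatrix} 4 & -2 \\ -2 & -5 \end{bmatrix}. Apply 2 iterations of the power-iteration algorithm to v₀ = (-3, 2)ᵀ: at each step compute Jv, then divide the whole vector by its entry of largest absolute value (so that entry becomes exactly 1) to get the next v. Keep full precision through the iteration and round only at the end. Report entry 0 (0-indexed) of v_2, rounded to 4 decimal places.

1.0000

Jv0 = (-16.00000, -4.00000); divide by -16.00000 → v1 = (1.00000, 0.25000)
Jv1 = (3.50000, -3.25000); divide by 3.50000 → v2 = (1.00000, -0.92857)
Requested entry of v2: -56/-56 = 1.0000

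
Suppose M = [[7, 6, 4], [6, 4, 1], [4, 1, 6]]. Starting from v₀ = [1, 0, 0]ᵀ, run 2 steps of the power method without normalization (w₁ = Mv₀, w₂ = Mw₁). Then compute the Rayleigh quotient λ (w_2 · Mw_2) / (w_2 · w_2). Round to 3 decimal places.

λ ≈ 13.594

w1 = Mv₀ = (7·1 + 6·0 + 4·0; 6·1 + 4·0 + 1·0; 4·1 + 1·0 + 6·0) = (7, 6, 4)
w2 = Mw1 = (7·7 + 6·6 + 4·4; 6·7 + 4·6 + 1·4; 4·7 + 1·6 + 6·4) = (101, 70, 58)
Mw2 = (1359, 944, 822)
w2·Mw2 = 101·1359 + 70·944 + 58·822 = 251015; w2·w2 = 101·101 + 70·70 + 58·58 = 18465
λ ≈ 251015/18465 = 13.594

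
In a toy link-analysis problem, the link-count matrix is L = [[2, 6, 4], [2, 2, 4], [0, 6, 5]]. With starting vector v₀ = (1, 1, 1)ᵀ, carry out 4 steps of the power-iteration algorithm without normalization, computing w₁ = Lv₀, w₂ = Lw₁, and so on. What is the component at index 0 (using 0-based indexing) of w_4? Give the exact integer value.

w1 = Lv₀ = (2·1 + 6·1 + 4·1; 2·1 + 2·1 + 4·1; 0·1 + 6·1 + 5·1) = (12, 8, 11)
w2 = Lw1 = (2·12 + 6·8 + 4·11; 2·12 + 2·8 + 4·11; 0·12 + 6·8 + 5·11) = (116, 84, 103)
w3 = Lw2 = (1148, 812, 1019)
w4 = Lw3 = (11244, 7996, 9967)
The requested component of w4 is 11244.

11244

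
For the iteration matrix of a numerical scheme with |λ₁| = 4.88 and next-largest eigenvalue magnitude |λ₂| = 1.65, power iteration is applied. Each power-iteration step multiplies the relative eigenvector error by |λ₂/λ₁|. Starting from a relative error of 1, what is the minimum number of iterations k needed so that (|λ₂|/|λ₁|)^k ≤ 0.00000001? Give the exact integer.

17

|λ₂/λ₁| = 1.65/4.88 = 0.33811
Need k ≥ ln(0.00000001) / ln(0.33811) = -18.4207 / -1.0844 ≈ 16.987
Smallest integer k satisfying the bound: 17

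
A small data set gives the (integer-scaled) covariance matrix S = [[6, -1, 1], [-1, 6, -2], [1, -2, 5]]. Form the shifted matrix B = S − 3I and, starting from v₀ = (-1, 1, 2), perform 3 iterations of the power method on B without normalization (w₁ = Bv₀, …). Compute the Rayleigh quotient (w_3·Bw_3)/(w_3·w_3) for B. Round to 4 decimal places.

μ ≈ 4.3636

B = S − 3I has rows (3, -1, 1); (-1, 3, -2); (1, -2, 2)
w1 = Bv₀ = (-2, 0, 1)
w2 = Bw1 = (-5, 0, 0)
w3 = Bw2 = (-15, 5, -5)
Bw3 = (-55, 40, -35)
w3·Bw3 = 1200; w3·w3 = 275; μ ≈ 1200/275 = 4.3636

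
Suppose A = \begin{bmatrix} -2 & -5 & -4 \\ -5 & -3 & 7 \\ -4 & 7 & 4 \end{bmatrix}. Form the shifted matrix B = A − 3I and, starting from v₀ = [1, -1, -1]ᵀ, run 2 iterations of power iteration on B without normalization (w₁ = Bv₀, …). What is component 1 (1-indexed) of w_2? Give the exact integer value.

B = A − 3I has rows (-5, -5, -4); (-5, -6, 7); (-4, 7, 1)
w1 = Bv₀ = (4, -6, -12)
w2 = Bw1 = (58, -68, -70)
Requested component of w2: 58

58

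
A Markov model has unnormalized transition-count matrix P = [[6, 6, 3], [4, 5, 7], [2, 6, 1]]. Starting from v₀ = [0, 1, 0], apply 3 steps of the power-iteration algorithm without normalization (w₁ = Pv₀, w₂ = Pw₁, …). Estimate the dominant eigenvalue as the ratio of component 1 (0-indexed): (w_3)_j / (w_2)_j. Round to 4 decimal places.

12.3846

w1 = Pv₀ = (6, 5, 6)
w2 = Pw1 = (84, 91, 48)
w3 = Pw2 = (1194, 1127, 762)
Ratio at component: 1127 / 91 = 12.3846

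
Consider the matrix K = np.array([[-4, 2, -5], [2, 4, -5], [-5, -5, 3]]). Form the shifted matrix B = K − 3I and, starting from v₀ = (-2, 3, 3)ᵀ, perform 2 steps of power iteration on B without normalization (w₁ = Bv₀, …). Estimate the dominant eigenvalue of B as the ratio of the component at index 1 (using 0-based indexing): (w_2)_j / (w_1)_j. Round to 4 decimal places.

μ ≈ -1.1875

B = K − 3I has rows (-7, 2, -5); (2, 1, -5); (-5, -5, 0)
w1 = Bv₀ = ((-7)·(-2) + 2·3 + (-5)·3; 2·(-2) + 1·3 + (-5)·3; (-5)·(-2) + (-5)·3 + 0·3) = (5, -16, -5)
w2 = Bw1 = ((-7)·5 + 2·(-16) + (-5)·(-5); 2·5 + 1·(-16) + (-5)·(-5); (-5)·5 + (-5)·(-16) + 0·(-5)) = (-42, 19, 55)
Ratio: 19/-16 = -1.1875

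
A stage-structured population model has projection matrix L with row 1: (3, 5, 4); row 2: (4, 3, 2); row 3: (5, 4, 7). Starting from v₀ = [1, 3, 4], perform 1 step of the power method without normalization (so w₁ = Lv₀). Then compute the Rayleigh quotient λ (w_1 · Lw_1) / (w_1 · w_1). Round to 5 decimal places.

λ ≈ 12.37769

w1 = Lv₀ = (34, 21, 45)
Lw1 = (387, 289, 569)
w1·Lw1 = 34·387 + 21·289 + 45·569 = 44832; w1·w1 = 34·34 + 21·21 + 45·45 = 3622
λ ≈ 44832/3622 = 12.37769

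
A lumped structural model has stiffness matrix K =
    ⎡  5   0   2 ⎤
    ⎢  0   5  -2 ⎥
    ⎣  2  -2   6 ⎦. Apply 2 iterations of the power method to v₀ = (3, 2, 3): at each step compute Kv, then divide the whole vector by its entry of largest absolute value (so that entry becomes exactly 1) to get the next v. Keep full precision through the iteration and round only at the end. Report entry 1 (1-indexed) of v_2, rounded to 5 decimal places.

0.94156

Kv0 = (21.000000, 4.000000, 20.000000); divide by 21.000000 → v1 = (1.000000, 0.190476, 0.952381)
Kv1 = (6.904762, -0.952381, 7.333333); divide by 7.333333 → v2 = (0.941558, -0.129870, 1.000000)
Requested entry of v2: 145/154 = 0.94156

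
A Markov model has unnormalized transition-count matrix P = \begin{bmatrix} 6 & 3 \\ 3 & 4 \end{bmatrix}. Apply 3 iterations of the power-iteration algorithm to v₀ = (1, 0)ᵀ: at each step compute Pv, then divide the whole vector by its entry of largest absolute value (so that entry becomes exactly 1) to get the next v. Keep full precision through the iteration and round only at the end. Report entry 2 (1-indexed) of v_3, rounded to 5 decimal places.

0.70833

Pv0 = (6.000000, 3.000000); divide by 6.000000 → v1 = (1.000000, 0.500000)
Pv1 = (7.500000, 5.000000); divide by 7.500000 → v2 = (1.000000, 0.666667)
Pv2 = (8.000000, 5.666667); divide by 8.000000 → v3 = (1.000000, 0.708333)
Requested entry of v3: 255/360 = 0.70833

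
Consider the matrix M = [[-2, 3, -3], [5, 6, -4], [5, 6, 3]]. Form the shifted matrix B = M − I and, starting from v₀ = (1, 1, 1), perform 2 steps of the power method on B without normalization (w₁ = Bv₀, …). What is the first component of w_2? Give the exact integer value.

B = M − I has rows (-3, 3, -3); (5, 5, -4); (5, 6, 2)
w1 = Bv₀ = (-3, 6, 13)
w2 = Bw1 = (-12, -37, 47)
Requested component of w2: -12

-12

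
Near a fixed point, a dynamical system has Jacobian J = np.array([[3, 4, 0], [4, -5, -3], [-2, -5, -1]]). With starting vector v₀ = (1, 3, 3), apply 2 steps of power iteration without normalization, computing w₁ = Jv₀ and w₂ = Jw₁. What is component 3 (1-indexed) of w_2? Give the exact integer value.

w1 = Jv₀ = (15, -20, -20)
w2 = Jw1 = (-35, 220, 90)
The requested component of w2 is 90.

90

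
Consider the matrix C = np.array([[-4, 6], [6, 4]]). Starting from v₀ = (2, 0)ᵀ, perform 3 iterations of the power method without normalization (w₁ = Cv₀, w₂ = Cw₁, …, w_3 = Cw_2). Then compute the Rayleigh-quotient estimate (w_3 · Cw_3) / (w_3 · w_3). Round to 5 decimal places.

w1 = Cv₀ = (-8, 12)
w2 = Cw1 = (104, 0)
w3 = Cw2 = (-416, 624)
Cw3 = (5408, 0)
w3·Cw3 = (-416)·5408 + 624·0 = -2249728; w3·w3 = (-416)·(-416) + 624·624 = 562432
λ ≈ -2249728/562432 = -4.00000

λ ≈ -4.00000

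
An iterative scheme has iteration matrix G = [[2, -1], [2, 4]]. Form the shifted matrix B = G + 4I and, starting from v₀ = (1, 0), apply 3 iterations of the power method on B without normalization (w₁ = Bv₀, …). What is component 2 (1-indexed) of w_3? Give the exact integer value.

292

B = G + 4I has rows (6, -1); (2, 8)
w1 = Bv₀ = (6, 2)
w2 = Bw1 = (34, 28)
w3 = Bw2 = (176, 292)
Requested component of w3: 292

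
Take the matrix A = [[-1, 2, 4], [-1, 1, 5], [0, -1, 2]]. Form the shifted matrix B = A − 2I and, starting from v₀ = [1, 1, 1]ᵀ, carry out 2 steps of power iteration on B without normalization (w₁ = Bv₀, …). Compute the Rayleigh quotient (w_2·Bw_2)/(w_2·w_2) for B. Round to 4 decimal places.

B = A − 2I has rows (-3, 2, 4); (-1, -1, 5); (0, -1, 0)
w1 = Bv₀ = ((-3)·1 + 2·1 + 4·1; (-1)·1 + (-1)·1 + 5·1; 0·1 + (-1)·1 + 0·1) = (3, 3, -1)
w2 = Bw1 = ((-3)·3 + 2·3 + 4·(-1); (-1)·3 + (-1)·3 + 5·(-1); 0·3 + (-1)·3 + 0·(-1)) = (-7, -11, -3)
Bw2 = (-13, 3, 11)
w2·Bw2 = 25; w2·w2 = 179; μ ≈ 25/179 = 0.1397

μ ≈ 0.1397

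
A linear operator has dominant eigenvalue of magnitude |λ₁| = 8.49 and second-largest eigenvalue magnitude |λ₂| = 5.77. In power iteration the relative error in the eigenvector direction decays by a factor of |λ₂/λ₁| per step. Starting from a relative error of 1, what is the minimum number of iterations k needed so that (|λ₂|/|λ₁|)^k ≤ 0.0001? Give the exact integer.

|λ₂/λ₁| = 5.77/8.49 = 0.67962
Need k ≥ ln(0.0001) / ln(0.67962) = -9.2103 / -0.3862 ≈ 23.848
Smallest integer k satisfying the bound: 24

24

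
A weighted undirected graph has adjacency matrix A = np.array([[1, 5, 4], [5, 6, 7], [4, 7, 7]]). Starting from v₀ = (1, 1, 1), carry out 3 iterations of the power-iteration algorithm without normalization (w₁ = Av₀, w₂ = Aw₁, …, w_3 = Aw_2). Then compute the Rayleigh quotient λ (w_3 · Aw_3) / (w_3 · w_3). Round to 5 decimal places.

λ ≈ 16.17189

w1 = Av₀ = (1·1 + 5·1 + 4·1; 5·1 + 6·1 + 7·1; 4·1 + 7·1 + 7·1) = (10, 18, 18)
w2 = Aw1 = (1·10 + 5·18 + 4·18; 5·10 + 6·18 + 7·18; 4·10 + 7·18 + 7·18) = (172, 284, 292)
w3 = Aw2 = (2760, 4608, 4720)
Aw3 = (44680, 74488, 76336)
w3·Aw3 = 2760·44680 + 4608·74488 + 4720·76336 = 826863424; w3·w3 = 2760·2760 + 4608·4608 + 4720·4720 = 51129664
λ ≈ 826863424/51129664 = 16.17189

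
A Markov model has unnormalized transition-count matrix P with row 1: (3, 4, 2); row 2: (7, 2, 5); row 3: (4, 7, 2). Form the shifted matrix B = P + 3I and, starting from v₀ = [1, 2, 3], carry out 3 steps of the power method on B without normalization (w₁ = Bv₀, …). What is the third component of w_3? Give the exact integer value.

6856

B = P + 3I has rows (6, 4, 2); (7, 5, 5); (4, 7, 5)
w1 = Bv₀ = (20, 32, 33)
w2 = Bw1 = (314, 465, 469)
w3 = Bw2 = (4682, 6868, 6856)
Requested component of w3: 6856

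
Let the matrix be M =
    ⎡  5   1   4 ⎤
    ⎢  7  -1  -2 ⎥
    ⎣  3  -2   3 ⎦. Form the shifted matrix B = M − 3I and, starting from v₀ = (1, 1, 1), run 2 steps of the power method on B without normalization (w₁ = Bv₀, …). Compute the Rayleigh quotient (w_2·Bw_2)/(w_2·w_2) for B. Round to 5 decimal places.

B = M − 3I has rows (2, 1, 4); (7, -4, -2); (3, -2, 0)
w1 = Bv₀ = (7, 1, 1)
w2 = Bw1 = (19, 43, 19)
Bw2 = (157, -77, -29)
w2·Bw2 = -879; w2·w2 = 2571; μ ≈ -879/2571 = -0.34189

-0.34189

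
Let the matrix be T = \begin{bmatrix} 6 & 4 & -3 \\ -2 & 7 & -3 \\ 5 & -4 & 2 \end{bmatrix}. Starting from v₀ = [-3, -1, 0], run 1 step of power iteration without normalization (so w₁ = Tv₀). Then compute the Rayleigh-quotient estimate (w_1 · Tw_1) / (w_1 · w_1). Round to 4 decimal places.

w1 = Tv₀ = (6·(-3) + 4·(-1) + (-3)·0; (-2)·(-3) + 7·(-1) + (-3)·0; 5·(-3) + (-4)·(-1) + 2·0) = (-22, -1, -11)
Tw1 = (-103, 70, -128)
w1·Tw1 = (-22)·(-103) + (-1)·70 + (-11)·(-128) = 3604; w1·w1 = (-22)·(-22) + (-1)·(-1) + (-11)·(-11) = 606
λ ≈ 3604/606 = 5.9472

5.9472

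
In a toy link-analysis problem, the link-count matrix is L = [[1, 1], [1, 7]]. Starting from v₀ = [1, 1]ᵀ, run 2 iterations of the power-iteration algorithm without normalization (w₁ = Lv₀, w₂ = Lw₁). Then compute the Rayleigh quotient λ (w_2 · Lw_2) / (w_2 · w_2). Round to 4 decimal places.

w1 = Lv₀ = (2, 8)
w2 = Lw1 = (10, 58)
Lw2 = (68, 416)
w2·Lw2 = 10·68 + 58·416 = 24808; w2·w2 = 10·10 + 58·58 = 3464
λ ≈ 24808/3464 = 7.1617

7.1617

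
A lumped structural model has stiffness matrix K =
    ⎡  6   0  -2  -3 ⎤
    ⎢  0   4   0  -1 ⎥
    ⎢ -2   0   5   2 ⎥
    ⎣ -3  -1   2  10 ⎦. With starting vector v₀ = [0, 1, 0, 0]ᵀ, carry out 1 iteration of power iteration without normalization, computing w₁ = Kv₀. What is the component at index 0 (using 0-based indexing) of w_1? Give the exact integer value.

w1 = Kv₀ = (0, 4, 0, -1)
The requested component of w1 is 0.

0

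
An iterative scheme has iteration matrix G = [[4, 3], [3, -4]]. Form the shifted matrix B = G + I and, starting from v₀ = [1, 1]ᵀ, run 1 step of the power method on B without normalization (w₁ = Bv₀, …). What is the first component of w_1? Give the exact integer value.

8

B = G + I has rows (5, 3); (3, -3)
w1 = Bv₀ = (5·1 + 3·1; 3·1 + (-3)·1) = (8, 0)
Requested component of w1: 8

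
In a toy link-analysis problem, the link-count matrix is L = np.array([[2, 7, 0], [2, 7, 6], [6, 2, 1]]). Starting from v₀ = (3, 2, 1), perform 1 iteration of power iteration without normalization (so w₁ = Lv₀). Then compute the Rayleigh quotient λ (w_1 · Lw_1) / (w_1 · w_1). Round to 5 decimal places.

11.39252

w1 = Lv₀ = (2·3 + 7·2 + 0·1; 2·3 + 7·2 + 6·1; 6·3 + 2·2 + 1·1) = (20, 26, 23)
Lw1 = (222, 360, 195)
w1·Lw1 = 20·222 + 26·360 + 23·195 = 18285; w1·w1 = 20·20 + 26·26 + 23·23 = 1605
λ ≈ 18285/1605 = 11.39252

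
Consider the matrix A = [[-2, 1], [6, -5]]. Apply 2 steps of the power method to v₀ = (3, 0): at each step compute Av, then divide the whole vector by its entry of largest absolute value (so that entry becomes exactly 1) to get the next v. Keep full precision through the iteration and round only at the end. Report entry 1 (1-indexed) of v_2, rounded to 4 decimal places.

-0.2381

Av0 = (-6.00000, 18.00000); divide by 18.00000 → v1 = (-0.33333, 1.00000)
Av1 = (1.66667, -7.00000); divide by -7.00000 → v2 = (-0.23810, 1.00000)
Requested entry of v2: 30/-126 = -0.2381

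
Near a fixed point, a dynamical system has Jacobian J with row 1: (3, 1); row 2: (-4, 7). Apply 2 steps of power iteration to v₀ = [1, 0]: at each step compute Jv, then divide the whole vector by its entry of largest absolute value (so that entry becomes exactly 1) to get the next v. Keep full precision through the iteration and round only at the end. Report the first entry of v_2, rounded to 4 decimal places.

Jv0 = (3.00000, -4.00000); divide by -4.00000 → v1 = (-0.75000, 1.00000)
Jv1 = (-1.25000, 10.00000); divide by 10.00000 → v2 = (-0.12500, 1.00000)
Requested entry of v2: 5/-40 = -0.1250

-0.1250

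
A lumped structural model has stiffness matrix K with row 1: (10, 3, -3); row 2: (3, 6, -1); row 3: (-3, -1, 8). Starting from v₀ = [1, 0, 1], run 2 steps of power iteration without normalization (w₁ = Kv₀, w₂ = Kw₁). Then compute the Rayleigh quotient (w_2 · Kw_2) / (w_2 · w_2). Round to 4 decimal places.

w1 = Kv₀ = (7, 2, 5)
w2 = Kw1 = (61, 28, 17)
Kw2 = (643, 334, -75)
w2·Kw2 = 61·643 + 28·334 + 17·(-75) = 47300; w2·w2 = 61·61 + 28·28 + 17·17 = 4794
λ ≈ 47300/4794 = 9.8665

λ ≈ 9.8665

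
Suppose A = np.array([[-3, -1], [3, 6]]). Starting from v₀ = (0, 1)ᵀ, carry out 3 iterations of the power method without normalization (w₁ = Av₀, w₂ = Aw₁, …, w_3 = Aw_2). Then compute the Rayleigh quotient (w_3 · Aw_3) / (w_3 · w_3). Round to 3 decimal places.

5.607

w1 = Av₀ = (-1, 6)
w2 = Aw1 = (-3, 33)
w3 = Aw2 = (-24, 189)
Aw3 = (-117, 1062)
w3·Aw3 = (-24)·(-117) + 189·1062 = 203526; w3·w3 = (-24)·(-24) + 189·189 = 36297
λ ≈ 203526/36297 = 5.607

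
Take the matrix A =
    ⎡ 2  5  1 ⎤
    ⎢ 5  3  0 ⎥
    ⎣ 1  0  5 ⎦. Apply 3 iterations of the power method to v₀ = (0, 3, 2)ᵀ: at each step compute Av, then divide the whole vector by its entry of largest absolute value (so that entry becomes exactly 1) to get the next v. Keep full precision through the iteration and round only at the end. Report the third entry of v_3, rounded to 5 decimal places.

0.52671

Av0 = (17.000000, 9.000000, 10.000000); divide by 17.000000 → v1 = (1.000000, 0.529412, 0.588235)
Av1 = (5.235294, 6.588235, 3.941176); divide by 6.588235 → v2 = (0.794643, 1.000000, 0.598214)
Av2 = (7.187500, 6.973214, 3.785714); divide by 7.187500 → v3 = (1.000000, 0.970186, 0.526708)
Requested entry of v3: 424/805 = 0.52671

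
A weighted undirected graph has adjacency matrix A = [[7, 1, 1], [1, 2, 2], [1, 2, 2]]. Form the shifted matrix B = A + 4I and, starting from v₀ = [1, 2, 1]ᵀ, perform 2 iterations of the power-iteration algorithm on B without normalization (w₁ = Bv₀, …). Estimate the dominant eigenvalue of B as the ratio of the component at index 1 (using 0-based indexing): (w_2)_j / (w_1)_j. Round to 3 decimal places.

8.400

B = A + 4I has rows (11, 1, 1); (1, 6, 2); (1, 2, 6)
w1 = Bv₀ = (11·1 + 1·2 + 1·1; 1·1 + 6·2 + 2·1; 1·1 + 2·2 + 6·1) = (14, 15, 11)
w2 = Bw1 = (11·14 + 1·15 + 1·11; 1·14 + 6·15 + 2·11; 1·14 + 2·15 + 6·11) = (180, 126, 110)
Ratio: 126/15 = 8.400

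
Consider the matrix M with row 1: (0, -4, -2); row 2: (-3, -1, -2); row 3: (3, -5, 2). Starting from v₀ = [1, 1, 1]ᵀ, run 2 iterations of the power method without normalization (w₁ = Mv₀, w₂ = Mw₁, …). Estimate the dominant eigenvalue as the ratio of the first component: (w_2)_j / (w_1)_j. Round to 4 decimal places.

w1 = Mv₀ = (-6, -6, 0)
w2 = Mw1 = (24, 24, 12)
Ratio at component: 24 / -6 = -4.0000

-4.0000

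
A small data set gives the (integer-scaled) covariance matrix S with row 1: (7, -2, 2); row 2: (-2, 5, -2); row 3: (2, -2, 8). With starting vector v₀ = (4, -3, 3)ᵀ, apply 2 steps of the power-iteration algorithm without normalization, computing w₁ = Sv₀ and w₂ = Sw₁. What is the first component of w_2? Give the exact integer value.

414

w1 = Sv₀ = (7·4 + (-2)·(-3) + 2·3; (-2)·4 + 5·(-3) + (-2)·3; 2·4 + (-2)·(-3) + 8·3) = (40, -29, 38)
w2 = Sw1 = (7·40 + (-2)·(-29) + 2·38; (-2)·40 + 5·(-29) + (-2)·38; 2·40 + (-2)·(-29) + 8·38) = (414, -301, 442)
The requested component of w2 is 414.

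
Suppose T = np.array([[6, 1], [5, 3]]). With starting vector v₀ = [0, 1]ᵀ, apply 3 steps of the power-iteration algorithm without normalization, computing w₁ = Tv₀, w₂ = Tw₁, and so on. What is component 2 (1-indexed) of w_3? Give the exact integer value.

w1 = Tv₀ = (6·0 + 1·1; 5·0 + 3·1) = (1, 3)
w2 = Tw1 = (6·1 + 1·3; 5·1 + 3·3) = (9, 14)
w3 = Tw2 = (68, 87)
The requested component of w3 is 87.

87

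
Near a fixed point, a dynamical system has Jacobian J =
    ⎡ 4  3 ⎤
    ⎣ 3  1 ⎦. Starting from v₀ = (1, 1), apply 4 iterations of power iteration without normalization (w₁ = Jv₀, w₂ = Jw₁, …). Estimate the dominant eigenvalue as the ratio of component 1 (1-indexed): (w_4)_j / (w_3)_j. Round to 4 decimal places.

λ ≈ 5.8511

w1 = Jv₀ = (7, 4)
w2 = Jw1 = (40, 25)
w3 = Jw2 = (235, 145)
w4 = Jw3 = (1375, 850)
Ratio at component: 1375 / 235 = 5.8511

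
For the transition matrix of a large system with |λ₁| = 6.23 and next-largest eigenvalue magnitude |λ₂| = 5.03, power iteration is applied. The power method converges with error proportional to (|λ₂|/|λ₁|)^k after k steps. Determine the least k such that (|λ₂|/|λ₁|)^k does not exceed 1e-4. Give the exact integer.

44

|λ₂/λ₁| = 5.03/6.23 = 0.80738
Need k ≥ ln(1e-4) / ln(0.80738) = -9.2103 / -0.2140 ≈ 43.048
Smallest integer k satisfying the bound: 44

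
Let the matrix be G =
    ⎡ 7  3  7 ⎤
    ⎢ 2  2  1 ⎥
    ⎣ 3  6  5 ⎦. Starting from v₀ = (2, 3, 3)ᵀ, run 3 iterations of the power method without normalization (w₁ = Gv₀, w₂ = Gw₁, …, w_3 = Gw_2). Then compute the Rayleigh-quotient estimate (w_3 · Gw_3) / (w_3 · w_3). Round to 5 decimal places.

λ ≈ 12.18543

w1 = Gv₀ = (7·2 + 3·3 + 7·3; 2·2 + 2·3 + 1·3; 3·2 + 6·3 + 5·3) = (44, 13, 39)
w2 = Gw1 = (7·44 + 3·13 + 7·39; 2·44 + 2·13 + 1·39; 3·44 + 6·13 + 5·39) = (620, 153, 405)
w3 = Gw2 = (7634, 1951, 4803)
Gw3 = (92912, 23973, 58623)
w3·Gw3 = 7634·92912 + 1951·23973 + 4803·58623 = 1037627800; w3·w3 = 7634·7634 + 1951·1951 + 4803·4803 = 85153166
λ ≈ 1037627800/85153166 = 12.18543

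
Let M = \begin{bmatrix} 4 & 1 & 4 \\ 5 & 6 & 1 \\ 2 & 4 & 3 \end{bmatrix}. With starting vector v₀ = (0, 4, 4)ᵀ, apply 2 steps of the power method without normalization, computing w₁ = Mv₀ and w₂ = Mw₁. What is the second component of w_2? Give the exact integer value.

w1 = Mv₀ = (4·0 + 1·4 + 4·4; 5·0 + 6·4 + 1·4; 2·0 + 4·4 + 3·4) = (20, 28, 28)
w2 = Mw1 = (4·20 + 1·28 + 4·28; 5·20 + 6·28 + 1·28; 2·20 + 4·28 + 3·28) = (220, 296, 236)
The requested component of w2 is 296.

296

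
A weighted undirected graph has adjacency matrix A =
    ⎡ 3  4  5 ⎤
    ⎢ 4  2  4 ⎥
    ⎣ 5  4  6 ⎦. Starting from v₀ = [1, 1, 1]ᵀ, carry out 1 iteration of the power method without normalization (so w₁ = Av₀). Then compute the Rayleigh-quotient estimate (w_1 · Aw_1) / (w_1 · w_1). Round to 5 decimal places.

λ ≈ 12.66951

w1 = Av₀ = (12, 10, 15)
Aw1 = (151, 128, 190)
w1·Aw1 = 12·151 + 10·128 + 15·190 = 5942; w1·w1 = 12·12 + 10·10 + 15·15 = 469
λ ≈ 5942/469 = 12.66951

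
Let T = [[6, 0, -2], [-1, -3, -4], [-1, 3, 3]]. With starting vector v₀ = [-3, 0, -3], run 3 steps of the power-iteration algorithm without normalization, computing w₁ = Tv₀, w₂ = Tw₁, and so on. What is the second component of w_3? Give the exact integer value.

w1 = Tv₀ = (6·(-3) + 0·0 + (-2)·(-3); (-1)·(-3) + (-3)·0 + (-4)·(-3); (-1)·(-3) + 3·0 + 3·(-3)) = (-12, 15, -6)
w2 = Tw1 = (6·(-12) + 0·15 + (-2)·(-6); (-1)·(-12) + (-3)·15 + (-4)·(-6); (-1)·(-12) + 3·15 + 3·(-6)) = (-60, -9, 39)
w3 = Tw2 = (-438, -69, 150)
The requested component of w3 is -69.

-69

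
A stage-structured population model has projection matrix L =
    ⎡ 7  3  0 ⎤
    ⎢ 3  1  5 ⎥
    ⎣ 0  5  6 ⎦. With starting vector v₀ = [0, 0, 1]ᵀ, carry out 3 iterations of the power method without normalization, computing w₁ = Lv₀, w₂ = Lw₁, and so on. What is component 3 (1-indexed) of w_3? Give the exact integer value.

w1 = Lv₀ = (0, 5, 6)
w2 = Lw1 = (15, 35, 61)
w3 = Lw2 = (210, 385, 541)
The requested component of w3 is 541.

541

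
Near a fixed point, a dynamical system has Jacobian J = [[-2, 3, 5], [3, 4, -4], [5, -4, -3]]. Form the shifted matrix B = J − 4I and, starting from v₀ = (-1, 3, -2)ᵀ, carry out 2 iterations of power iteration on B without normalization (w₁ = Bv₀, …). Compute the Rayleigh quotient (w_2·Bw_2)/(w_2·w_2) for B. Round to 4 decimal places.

B = J − 4I has rows (-6, 3, 5); (3, 0, -4); (5, -4, -7)
w1 = Bv₀ = ((-6)·(-1) + 3·3 + 5·(-2); 3·(-1) + 0·3 + (-4)·(-2); 5·(-1) + (-4)·3 + (-7)·(-2)) = (5, 5, -3)
w2 = Bw1 = ((-6)·5 + 3·5 + 5·(-3); 3·5 + 0·5 + (-4)·(-3); 5·5 + (-4)·5 + (-7)·(-3)) = (-30, 27, 26)
Bw2 = (391, -194, -440)
w2·Bw2 = -28408; w2·w2 = 2305; μ ≈ -28408/2305 = -12.3245

μ ≈ -12.3245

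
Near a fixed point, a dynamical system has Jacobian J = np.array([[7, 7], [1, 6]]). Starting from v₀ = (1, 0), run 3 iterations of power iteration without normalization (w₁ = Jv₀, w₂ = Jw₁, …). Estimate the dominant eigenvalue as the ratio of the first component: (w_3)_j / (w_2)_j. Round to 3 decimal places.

w1 = Jv₀ = (7, 1)
w2 = Jw1 = (56, 13)
w3 = Jw2 = (483, 134)
Ratio at component: 483 / 56 = 8.625

8.625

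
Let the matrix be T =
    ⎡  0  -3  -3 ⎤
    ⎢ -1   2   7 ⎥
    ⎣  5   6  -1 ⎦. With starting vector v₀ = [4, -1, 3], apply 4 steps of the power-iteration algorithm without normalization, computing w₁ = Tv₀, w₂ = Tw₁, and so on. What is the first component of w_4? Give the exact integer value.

w1 = Tv₀ = (0·4 + (-3)·(-1) + (-3)·3; (-1)·4 + 2·(-1) + 7·3; 5·4 + 6·(-1) + (-1)·3) = (-6, 15, 11)
w2 = Tw1 = (0·(-6) + (-3)·15 + (-3)·11; (-1)·(-6) + 2·15 + 7·11; 5·(-6) + 6·15 + (-1)·11) = (-78, 113, 49)
w3 = Tw2 = (-486, 647, 239)
w4 = Tw3 = (-2658, 3453, 1213)
The requested component of w4 is -2658.

-2658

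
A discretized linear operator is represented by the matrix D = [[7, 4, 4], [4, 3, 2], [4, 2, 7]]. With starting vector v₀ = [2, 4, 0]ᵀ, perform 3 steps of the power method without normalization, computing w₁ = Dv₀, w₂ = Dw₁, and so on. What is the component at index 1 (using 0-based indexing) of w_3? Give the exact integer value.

w1 = Dv₀ = (7·2 + 4·4 + 4·0; 4·2 + 3·4 + 2·0; 4·2 + 2·4 + 7·0) = (30, 20, 16)
w2 = Dw1 = (7·30 + 4·20 + 4·16; 4·30 + 3·20 + 2·16; 4·30 + 2·20 + 7·16) = (354, 212, 272)
w3 = Dw2 = (4414, 2596, 3744)
The requested component of w3 is 2596.

2596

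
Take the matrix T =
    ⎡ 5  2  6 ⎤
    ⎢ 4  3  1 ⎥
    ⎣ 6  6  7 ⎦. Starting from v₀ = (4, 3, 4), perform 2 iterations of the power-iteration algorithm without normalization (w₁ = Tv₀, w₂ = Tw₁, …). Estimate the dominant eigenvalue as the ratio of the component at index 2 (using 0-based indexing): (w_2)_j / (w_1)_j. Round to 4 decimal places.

w1 = Tv₀ = (50, 29, 70)
w2 = Tw1 = (728, 357, 964)
Ratio at component: 964 / 70 = 13.7714

λ ≈ 13.7714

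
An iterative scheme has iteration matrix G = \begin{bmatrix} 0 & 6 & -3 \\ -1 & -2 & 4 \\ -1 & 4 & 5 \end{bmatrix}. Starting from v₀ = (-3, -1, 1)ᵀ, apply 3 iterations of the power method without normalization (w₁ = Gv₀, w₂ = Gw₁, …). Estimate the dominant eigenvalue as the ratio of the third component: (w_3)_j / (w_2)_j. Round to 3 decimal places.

w1 = Gv₀ = (-9, 9, 4)
w2 = Gw1 = (42, 7, 65)
w3 = Gw2 = (-153, 204, 311)
Ratio at component: 311 / 65 = 4.785

λ ≈ 4.785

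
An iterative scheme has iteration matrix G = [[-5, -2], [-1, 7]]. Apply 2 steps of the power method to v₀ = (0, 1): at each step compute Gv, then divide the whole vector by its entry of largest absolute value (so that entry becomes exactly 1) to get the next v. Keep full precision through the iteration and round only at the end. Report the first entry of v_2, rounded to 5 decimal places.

-0.07843

Gv0 = (-2.000000, 7.000000); divide by 7.000000 → v1 = (-0.285714, 1.000000)
Gv1 = (-0.571429, 7.285714); divide by 7.285714 → v2 = (-0.078431, 1.000000)
Requested entry of v2: -4/51 = -0.07843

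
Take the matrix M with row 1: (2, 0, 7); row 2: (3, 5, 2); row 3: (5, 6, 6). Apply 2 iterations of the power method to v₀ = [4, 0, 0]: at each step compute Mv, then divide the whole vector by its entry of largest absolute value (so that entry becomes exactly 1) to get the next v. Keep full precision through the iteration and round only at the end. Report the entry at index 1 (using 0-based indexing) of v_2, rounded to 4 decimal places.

0.5345

Mv0 = (8.00000, 12.00000, 20.00000); divide by 20.00000 → v1 = (0.40000, 0.60000, 1.00000)
Mv1 = (7.80000, 6.20000, 11.60000); divide by 11.60000 → v2 = (0.67241, 0.53448, 1.00000)
Requested entry of v2: 124/232 = 0.5345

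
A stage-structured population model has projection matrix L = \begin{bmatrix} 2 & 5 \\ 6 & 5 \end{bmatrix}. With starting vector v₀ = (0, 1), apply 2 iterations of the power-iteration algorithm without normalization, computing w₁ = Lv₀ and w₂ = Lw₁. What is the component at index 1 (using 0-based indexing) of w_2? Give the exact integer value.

55

w1 = Lv₀ = (2·0 + 5·1; 6·0 + 5·1) = (5, 5)
w2 = Lw1 = (2·5 + 5·5; 6·5 + 5·5) = (35, 55)
The requested component of w2 is 55.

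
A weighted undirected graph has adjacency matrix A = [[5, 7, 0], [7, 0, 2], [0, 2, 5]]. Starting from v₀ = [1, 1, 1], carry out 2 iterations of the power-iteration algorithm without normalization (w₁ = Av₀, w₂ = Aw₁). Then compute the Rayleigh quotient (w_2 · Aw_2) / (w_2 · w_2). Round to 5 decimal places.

λ ≈ 10.13804

w1 = Av₀ = (12, 9, 7)
w2 = Aw1 = (123, 98, 53)
Aw2 = (1301, 967, 461)
w2·Aw2 = 123·1301 + 98·967 + 53·461 = 279222; w2·w2 = 123·123 + 98·98 + 53·53 = 27542
λ ≈ 279222/27542 = 10.13804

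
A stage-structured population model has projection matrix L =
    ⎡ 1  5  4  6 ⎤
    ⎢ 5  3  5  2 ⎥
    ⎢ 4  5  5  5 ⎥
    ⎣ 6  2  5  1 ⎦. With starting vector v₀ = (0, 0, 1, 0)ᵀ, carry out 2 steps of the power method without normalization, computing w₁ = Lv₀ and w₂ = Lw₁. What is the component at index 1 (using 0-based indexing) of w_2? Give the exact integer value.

70

w1 = Lv₀ = (1·0 + 5·0 + 4·1 + 6·0; 5·0 + 3·0 + 5·1 + 2·0; 4·0 + 5·0 + 5·1 + 5·0; 6·0 + 2·0 + 5·1 + 1·0) = (4, 5, 5, 5)
w2 = Lw1 = (1·4 + 5·5 + 4·5 + 6·5; 5·4 + 3·5 + 5·5 + 2·5; 4·4 + 5·5 + 5·5 + 5·5; 6·4 + 2·5 + 5·5 + 1·5) = (79, 70, 91, 64)
The requested component of w2 is 70.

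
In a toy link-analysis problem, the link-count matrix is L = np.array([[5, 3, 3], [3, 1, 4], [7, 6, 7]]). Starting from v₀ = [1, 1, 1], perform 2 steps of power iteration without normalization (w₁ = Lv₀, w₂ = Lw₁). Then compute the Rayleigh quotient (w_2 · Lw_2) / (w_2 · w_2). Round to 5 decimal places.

w1 = Lv₀ = (11, 8, 20)
w2 = Lw1 = (139, 121, 265)
Lw2 = (1853, 1598, 3554)
w2·Lw2 = 139·1853 + 121·1598 + 265·3554 = 1392735; w2·w2 = 139·139 + 121·121 + 265·265 = 104187
λ ≈ 1392735/104187 = 13.36765

13.36765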